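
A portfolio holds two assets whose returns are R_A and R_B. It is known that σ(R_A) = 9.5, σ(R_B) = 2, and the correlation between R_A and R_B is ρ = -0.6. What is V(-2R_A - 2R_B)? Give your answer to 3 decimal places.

285.800

V(R_A) = (9.5)² = 90.25;  V(R_B) = (2)² = 4
Cov(R_A,R_B) = ρ·σ(R_A)·σ(R_B) = -0.6·9.5·2 = -11.4
V(-2R_A - 2R_B) = (-2)²·V(R_A) + (-2)²·V(R_B) + 2·(-2)·(-2)·Cov(R_A,R_B)
= 4·90.25 + 4·4 + 8·-11.4 = 285.8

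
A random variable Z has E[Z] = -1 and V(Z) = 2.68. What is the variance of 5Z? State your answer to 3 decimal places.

V(5Z) = (5)²·V(Z) = 25·2.68 = 67

67.000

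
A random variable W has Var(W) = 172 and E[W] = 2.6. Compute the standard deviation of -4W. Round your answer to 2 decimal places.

52.46

Var(-4W) = (-4)²·172 = 2752
SD(-4W) = √2752 ≈ 52.46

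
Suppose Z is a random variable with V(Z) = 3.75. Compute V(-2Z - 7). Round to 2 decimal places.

15.00

V(-2Z - 7) = (-2)²·V(Z) = 4·3.75 = 15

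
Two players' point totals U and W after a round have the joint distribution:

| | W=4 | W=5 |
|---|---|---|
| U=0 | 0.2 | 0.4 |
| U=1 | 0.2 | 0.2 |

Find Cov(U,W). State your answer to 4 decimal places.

E[U] = 0.4,  E[W] = 4.6
E[UW] = 1.8
Cov(U,W) = E[UW] − E[U]E[W] = 1.8 − (0.4)(4.6) = -0.04

-0.0400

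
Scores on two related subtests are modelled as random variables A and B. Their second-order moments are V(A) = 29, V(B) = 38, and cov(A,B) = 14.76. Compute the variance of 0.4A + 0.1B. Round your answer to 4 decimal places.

V(0.4A + 0.1B) = (0.4)²·V(A) + (0.1)²·V(B) + 2·(0.4)·(0.1)·cov(A,B)
= 0.16·29 + 0.01·38 + 0.08·14.76 = 6.2008

6.2008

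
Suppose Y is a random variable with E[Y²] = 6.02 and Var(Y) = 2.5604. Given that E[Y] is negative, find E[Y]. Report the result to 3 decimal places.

(E[Y])² = E[Y²] − Var(Y) = 6.02 − 2.5604 = 3.4596
E[Y] = −√3.4596 = -1.86

-1.860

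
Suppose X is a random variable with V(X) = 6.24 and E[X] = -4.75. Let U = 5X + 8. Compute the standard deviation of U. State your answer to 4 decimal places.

V(5X + 8) = (5)²·6.24 = 156
SD(U) = √156 ≈ 12.4900

12.4900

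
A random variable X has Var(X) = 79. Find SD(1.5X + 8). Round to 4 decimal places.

13.3323

Var(1.5X + 8) = (1.5)²·79 = 177.75
SD(1.5X + 8) = √177.75 ≈ 13.3323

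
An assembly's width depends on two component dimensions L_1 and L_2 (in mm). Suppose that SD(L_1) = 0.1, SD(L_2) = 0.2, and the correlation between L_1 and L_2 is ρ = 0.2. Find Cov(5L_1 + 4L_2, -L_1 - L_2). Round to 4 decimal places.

Var(L_1) = (0.1)² = 0.01;  Var(L_2) = (0.2)² = 0.04
Cov(L_1,L_2) = ρ·SD(L_1)·SD(L_2) = 0.2·0.1·0.2 = 0.004
Cov(5L_1 + 4L_2, -L_1 - L_2) = (5)(-1)Var(L_1) + (4)(-1)Var(L_2) + [(5)(-1) + (4)(-1)]Cov(L_1,L_2)
= -5·0.01 + -4·0.04 + -9·0.004 = -0.246

-0.2460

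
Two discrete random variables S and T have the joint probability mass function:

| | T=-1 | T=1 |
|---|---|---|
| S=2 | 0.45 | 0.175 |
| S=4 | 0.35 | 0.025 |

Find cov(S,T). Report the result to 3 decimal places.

E[S] = 2.75,  E[T] = -0.6
E[ST] = -1.85
cov(S,T) = E[ST] − E[S]E[T] = -1.85 − (2.75)(-0.6) = -0.2

-0.200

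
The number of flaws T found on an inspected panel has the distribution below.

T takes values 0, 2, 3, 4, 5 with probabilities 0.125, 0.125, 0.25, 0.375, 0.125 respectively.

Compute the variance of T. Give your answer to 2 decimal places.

E[T] = (0)(0.125) + (2)(0.125) + (3)(0.25) + (4)(0.375) + (5)(0.125) = 3.125
E[T²] = (0)²(0.125) + (2)²(0.125) + (3)²(0.25) + (4)²(0.375) + (5)²(0.125) = 11.875
Var(T) = E[T²] − (E[T])² = 11.875 − (3.125)² = 2.109375

2.11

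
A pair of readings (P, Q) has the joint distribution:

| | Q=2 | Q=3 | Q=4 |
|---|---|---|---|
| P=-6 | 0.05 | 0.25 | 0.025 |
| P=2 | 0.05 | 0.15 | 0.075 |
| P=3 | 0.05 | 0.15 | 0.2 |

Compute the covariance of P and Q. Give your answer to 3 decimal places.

0.680

E[P] = -0.2,  E[Q] = 3.15
E[PQ] = 0.05
Cov(P,Q) = E[PQ] − E[P]E[Q] = 0.05 − (-0.2)(3.15) = 0.68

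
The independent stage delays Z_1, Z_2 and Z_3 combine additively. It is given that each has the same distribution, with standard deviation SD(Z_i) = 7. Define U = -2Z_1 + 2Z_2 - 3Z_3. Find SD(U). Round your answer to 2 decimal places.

V(Z_i) = (7)² = 49
By independence, V(U) = (-2)²V(Z_1) + (2)²V(Z_2) + (-3)²V(Z_3)
= (-2)²·49 + (2)²·49 + (-3)²·49 = 833
SD(U) = √833 ≈ 28.86

28.86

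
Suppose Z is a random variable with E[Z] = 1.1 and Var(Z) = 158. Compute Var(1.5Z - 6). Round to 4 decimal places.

Var(1.5Z - 6) = (1.5)²·Var(Z) = 2.25·158 = 355.5

355.5000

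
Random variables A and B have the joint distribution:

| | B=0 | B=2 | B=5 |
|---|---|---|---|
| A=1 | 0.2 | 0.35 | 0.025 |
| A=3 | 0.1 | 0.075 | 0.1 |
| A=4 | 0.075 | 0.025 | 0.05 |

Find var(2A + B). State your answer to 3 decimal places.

10.524

E[A] = 2,  E[B] = 1.775,  E[AB] = 3.975
var(A) = 5.45 − (2)² = 1.45;  var(B) = 6.175 − (1.775)² = 3.024375
cov(A,B) = 3.975 − (2)(1.775) = 0.425
var(2A + B) = (2)²·1.45 + (1)²·3.024375 + 2·(2)·(1)·0.425 = 10.524375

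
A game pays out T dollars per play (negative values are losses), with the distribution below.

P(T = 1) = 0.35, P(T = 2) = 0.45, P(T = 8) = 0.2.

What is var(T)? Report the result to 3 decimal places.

E[T] = (1)(0.35) + (2)(0.45) + (8)(0.2) = 2.85
E[T²] = (1)²(0.35) + (2)²(0.45) + (8)²(0.2) = 14.95
var(T) = E[T²] − (E[T])² = 14.95 − (2.85)² = 6.8275

6.828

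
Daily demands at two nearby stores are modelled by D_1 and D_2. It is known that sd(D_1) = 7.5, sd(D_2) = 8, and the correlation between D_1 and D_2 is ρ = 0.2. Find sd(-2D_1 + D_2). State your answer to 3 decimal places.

15.524

V(D_1) = (7.5)² = 56.25;  V(D_2) = (8)² = 64
Cov(D_1,D_2) = ρ·sd(D_1)·sd(D_2) = 0.2·7.5·8 = 12
V(-2D_1 + D_2) = (-2)²·V(D_1) + (1)²·V(D_2) + 2·(-2)·(1)·Cov(D_1,D_2)
= 4·56.25 + 1·64 + -4·12 = 241
sd(-2D_1 + D_2) = √241 ≈ 15.524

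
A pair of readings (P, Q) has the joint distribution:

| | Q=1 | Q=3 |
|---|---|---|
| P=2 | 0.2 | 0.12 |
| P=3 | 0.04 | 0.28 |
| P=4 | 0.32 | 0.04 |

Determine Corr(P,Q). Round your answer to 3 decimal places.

E[P] = 3.04,  E[Q] = 1.88
E[PQ] = 5.52
Cov(P,Q) = E[PQ] − E[P]E[Q] = 5.52 − (3.04)(1.88) = -0.1952
V(P) = 0.6784,  V(Q) = 0.9856
ρ = -0.1952 / √(0.6784·0.9856) ≈ -0.239

-0.239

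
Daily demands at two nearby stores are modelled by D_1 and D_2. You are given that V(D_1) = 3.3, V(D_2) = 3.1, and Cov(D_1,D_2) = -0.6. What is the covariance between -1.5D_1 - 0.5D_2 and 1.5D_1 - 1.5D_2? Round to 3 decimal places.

Cov(-1.5D_1 - 0.5D_2, 1.5D_1 - 1.5D_2) = (-1.5)(1.5)V(D_1) + (-0.5)(-1.5)V(D_2) + [(-1.5)(-1.5) + (-0.5)(1.5)]Cov(D_1,D_2)
= -2.25·3.3 + 0.75·3.1 + 1.5·-0.6 = -6

-6.000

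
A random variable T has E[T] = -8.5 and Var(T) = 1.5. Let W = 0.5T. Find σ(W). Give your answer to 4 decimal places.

Var(0.5T) = (0.5)²·1.5 = 0.375
σ(W) = √0.375 ≈ 0.6124

0.6124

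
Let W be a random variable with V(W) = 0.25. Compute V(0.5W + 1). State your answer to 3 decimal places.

0.063

V(0.5W + 1) = (0.5)²·V(W) = 0.25·0.25 = 0.0625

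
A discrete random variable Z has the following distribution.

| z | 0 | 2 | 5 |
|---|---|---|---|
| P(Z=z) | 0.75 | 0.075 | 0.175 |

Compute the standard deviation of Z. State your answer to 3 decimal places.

E[Z] = (0)(0.75) + (2)(0.075) + (5)(0.175) = 1.025
E[Z²] = (0)²(0.75) + (2)²(0.075) + (5)²(0.175) = 4.675
Var(Z) = E[Z²] − (E[Z])² = 4.675 − (1.025)² = 3.624375
SD(Z) = √3.624375 ≈ 1.904

1.904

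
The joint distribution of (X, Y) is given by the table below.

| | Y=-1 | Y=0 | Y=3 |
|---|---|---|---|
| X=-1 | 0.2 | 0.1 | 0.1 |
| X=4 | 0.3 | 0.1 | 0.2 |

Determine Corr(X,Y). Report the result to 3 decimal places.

0.070

E[X] = 2,  E[Y] = 0.4
E[XY] = 1.1
cov(X,Y) = E[XY] − E[X]E[Y] = 1.1 − (2)(0.4) = 0.3
var(X) = 6,  var(Y) = 3.04
ρ = 0.3 / √(6·3.04) ≈ 0.070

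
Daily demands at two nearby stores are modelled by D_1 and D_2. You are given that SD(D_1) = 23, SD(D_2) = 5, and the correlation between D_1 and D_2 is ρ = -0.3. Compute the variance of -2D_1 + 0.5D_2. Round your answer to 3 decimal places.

Var(D_1) = (23)² = 529;  Var(D_2) = (5)² = 25
cov(D_1,D_2) = ρ·SD(D_1)·SD(D_2) = -0.3·23·5 = -34.5
Var(-2D_1 + 0.5D_2) = (-2)²·Var(D_1) + (0.5)²·Var(D_2) + 2·(-2)·(0.5)·cov(D_1,D_2)
= 4·529 + 0.25·25 + -2·-34.5 = 2191.25

2191.250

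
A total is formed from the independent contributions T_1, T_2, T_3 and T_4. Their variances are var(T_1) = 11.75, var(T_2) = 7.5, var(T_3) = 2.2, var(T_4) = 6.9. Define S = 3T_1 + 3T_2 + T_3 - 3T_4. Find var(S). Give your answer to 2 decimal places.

By independence, var(S) = (3)²var(T_1) + (3)²var(T_2) + (1)²var(T_3) + (-3)²var(T_4)
= (3)²·11.75 + (3)²·7.5 + (1)²·2.2 + (-3)²·6.9 = 237.55

237.55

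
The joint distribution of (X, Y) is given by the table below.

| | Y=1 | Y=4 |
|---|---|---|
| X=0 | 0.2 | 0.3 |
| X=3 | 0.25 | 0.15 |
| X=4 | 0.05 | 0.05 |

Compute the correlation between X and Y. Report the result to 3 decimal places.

E[X] = 1.6,  E[Y] = 2.5
E[XY] = 3.55
Cov(X,Y) = E[XY] − E[X]E[Y] = 3.55 − (1.6)(2.5) = -0.45
V(X) = 2.64,  V(Y) = 2.25
ρ = -0.45 / √(2.64·2.25) ≈ -0.185

-0.185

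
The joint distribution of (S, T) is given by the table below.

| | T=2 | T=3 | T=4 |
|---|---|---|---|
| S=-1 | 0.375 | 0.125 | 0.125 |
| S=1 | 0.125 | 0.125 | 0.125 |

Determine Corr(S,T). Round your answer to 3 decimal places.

E[S] = -0.25,  E[T] = 2.75
E[ST] = -0.5
Cov(S,T) = E[ST] − E[S]E[T] = -0.5 − (-0.25)(2.75) = 0.1875
Var(S) = 0.9375,  Var(T) = 0.6875
ρ = 0.1875 / √(0.9375·0.6875) ≈ 0.234

0.234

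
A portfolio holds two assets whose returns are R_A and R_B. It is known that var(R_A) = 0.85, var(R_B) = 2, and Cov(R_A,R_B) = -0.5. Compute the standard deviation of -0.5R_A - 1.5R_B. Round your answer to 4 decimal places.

1.9906

var(-0.5R_A - 1.5R_B) = (-0.5)²·var(R_A) + (-1.5)²·var(R_B) + 2·(-0.5)·(-1.5)·Cov(R_A,R_B)
= 0.25·0.85 + 2.25·2 + 1.5·-0.5 = 3.9625
SD(-0.5R_A - 1.5R_B) = √3.9625 ≈ 1.9906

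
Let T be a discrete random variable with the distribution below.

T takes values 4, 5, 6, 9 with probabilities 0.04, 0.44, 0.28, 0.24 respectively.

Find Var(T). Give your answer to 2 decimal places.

2.72

E[T] = (4)(0.04) + (5)(0.44) + (6)(0.28) + (9)(0.24) = 6.2
E[T²] = (4)²(0.04) + (5)²(0.44) + (6)²(0.28) + (9)²(0.24) = 41.16
Var(T) = E[T²] − (E[T])² = 41.16 − (6.2)² = 2.72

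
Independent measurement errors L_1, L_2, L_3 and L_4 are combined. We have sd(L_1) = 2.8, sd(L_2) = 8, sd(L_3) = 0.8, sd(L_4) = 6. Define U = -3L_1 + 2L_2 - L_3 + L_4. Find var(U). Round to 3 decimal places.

363.200

var(L_1) = 7.84, var(L_2) = 64, var(L_3) = 0.64, var(L_4) = 36
By independence, var(U) = (-3)²var(L_1) + (2)²var(L_2) + (-1)²var(L_3) + (1)²var(L_4)
= (-3)²·7.84 + (2)²·64 + (-1)²·0.64 + (1)²·36 = 363.2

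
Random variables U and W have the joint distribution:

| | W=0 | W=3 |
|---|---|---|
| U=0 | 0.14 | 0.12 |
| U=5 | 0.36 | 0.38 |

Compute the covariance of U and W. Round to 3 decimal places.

0.150

E[U] = 3.7,  E[W] = 1.5
E[UW] = 5.7
Cov(U,W) = E[UW] − E[U]E[W] = 5.7 − (3.7)(1.5) = 0.15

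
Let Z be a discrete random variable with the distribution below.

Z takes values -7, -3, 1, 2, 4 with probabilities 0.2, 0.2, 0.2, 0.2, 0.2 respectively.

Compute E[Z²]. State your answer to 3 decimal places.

E[Z²] = (-7)²(0.2) + (-3)²(0.2) + (1)²(0.2) + (2)²(0.2) + (4)²(0.2) = 15.8

15.800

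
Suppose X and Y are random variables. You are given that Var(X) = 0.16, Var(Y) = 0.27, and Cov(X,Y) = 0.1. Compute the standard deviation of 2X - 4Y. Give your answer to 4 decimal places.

1.8330

Var(2X - 4Y) = (2)²·Var(X) + (-4)²·Var(Y) + 2·(2)·(-4)·Cov(X,Y)
= 4·0.16 + 16·0.27 + -16·0.1 = 3.36
SD(2X - 4Y) = √3.36 ≈ 1.8330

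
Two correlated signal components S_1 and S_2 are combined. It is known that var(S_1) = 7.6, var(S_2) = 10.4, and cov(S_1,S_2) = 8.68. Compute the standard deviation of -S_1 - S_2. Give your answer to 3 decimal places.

var(-S_1 - S_2) = (-1)²·var(S_1) + (-1)²·var(S_2) + 2·(-1)·(-1)·cov(S_1,S_2)
= 1·7.6 + 1·10.4 + 2·8.68 = 35.36
σ(-S_1 - S_2) = √35.36 ≈ 5.946

5.946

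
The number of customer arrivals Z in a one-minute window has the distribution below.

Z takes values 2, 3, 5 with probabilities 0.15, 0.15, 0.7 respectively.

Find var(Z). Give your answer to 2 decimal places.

1.39

E[Z] = (2)(0.15) + (3)(0.15) + (5)(0.7) = 4.25
E[Z²] = (2)²(0.15) + (3)²(0.15) + (5)²(0.7) = 19.45
var(Z) = E[Z²] − (E[Z])² = 19.45 − (4.25)² = 1.3875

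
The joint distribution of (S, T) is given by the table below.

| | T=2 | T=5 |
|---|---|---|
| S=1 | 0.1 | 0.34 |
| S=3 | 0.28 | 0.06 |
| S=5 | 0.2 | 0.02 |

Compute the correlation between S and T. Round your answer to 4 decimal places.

E[S] = 2.56,  E[T] = 3.26
E[ST] = 6.98
Cov(S,T) = E[ST] − E[S]E[T] = 6.98 − (2.56)(3.26) = -1.3656
Var(S) = 2.4464,  Var(T) = 2.1924
ρ = -1.3656 / √(2.4464·2.1924) ≈ -0.5897

-0.5897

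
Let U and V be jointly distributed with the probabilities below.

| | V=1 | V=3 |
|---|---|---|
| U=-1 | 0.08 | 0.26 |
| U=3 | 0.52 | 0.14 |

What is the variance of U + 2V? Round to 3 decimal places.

3.462

E[U] = 1.64,  E[V] = 1.8,  E[UV] = 1.96
var(U) = 6.28 − (1.64)² = 3.5904;  var(V) = 4.2 − (1.8)² = 0.96
cov(U,V) = 1.96 − (1.64)(1.8) = -0.992
var(U + 2V) = (1)²·3.5904 + (2)²·0.96 + 2·(1)·(2)·-0.992 = 3.4624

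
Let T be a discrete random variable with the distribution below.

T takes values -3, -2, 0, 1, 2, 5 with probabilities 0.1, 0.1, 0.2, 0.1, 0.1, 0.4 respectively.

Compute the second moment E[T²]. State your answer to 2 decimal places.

11.80

E[T²] = (-3)²(0.1) + (-2)²(0.1) + (0)²(0.2) + (1)²(0.1) + (2)²(0.1) + (5)²(0.4) = 11.8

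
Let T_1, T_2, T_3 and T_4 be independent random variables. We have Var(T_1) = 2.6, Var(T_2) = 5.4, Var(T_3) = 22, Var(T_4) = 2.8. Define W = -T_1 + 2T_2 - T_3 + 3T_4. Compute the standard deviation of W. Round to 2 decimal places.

8.45

By independence, Var(W) = (-1)²Var(T_1) + (2)²Var(T_2) + (-1)²Var(T_3) + (3)²Var(T_4)
= (-1)²·2.6 + (2)²·5.4 + (-1)²·22 + (3)²·2.8 = 71.4
σ(W) = √71.4 ≈ 8.45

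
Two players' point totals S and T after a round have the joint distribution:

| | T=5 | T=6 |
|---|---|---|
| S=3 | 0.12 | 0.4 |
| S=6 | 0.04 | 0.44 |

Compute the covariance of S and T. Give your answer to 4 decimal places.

E[S] = 4.44,  E[T] = 5.84
E[ST] = 26.04
Cov(S,T) = E[ST] − E[S]E[T] = 26.04 − (4.44)(5.84) = 0.1104

0.1104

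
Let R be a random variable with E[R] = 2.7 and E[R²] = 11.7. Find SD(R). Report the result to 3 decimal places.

Var(R) = 11.7 − (2.7)² = 4.41
SD(R) = √4.41 ≈ 2.100

2.100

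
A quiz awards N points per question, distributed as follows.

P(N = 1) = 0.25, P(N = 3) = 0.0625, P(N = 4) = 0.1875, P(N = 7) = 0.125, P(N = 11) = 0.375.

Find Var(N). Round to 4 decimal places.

17.0273

E[N] = (1)(0.25) + (3)(0.0625) + (4)(0.1875) + (7)(0.125) + (11)(0.375) = 6.1875
E[N²] = (1)²(0.25) + (3)²(0.0625) + (4)²(0.1875) + (7)²(0.125) + (11)²(0.375) = 55.3125
Var(N) = E[N²] − (E[N])² = 55.3125 − (6.1875)² = 17.02734375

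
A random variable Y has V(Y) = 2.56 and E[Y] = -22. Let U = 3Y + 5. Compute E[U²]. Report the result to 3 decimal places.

3744.040

E[3Y + 5] = 3·-22 + 5 = -61
V(3Y + 5) = (3)²·2.56 = 23.04
E[U²] = V(U) + (E[U])² = 23.04 + (-61)² = 3744.04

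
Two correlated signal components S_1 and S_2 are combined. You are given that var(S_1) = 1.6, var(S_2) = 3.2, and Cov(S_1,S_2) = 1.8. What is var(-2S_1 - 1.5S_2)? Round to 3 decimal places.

var(-2S_1 - 1.5S_2) = (-2)²·var(S_1) + (-1.5)²·var(S_2) + 2·(-2)·(-1.5)·Cov(S_1,S_2)
= 4·1.6 + 2.25·3.2 + 6·1.8 = 24.4

24.400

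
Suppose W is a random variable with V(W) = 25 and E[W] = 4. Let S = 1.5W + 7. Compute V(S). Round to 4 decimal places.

V(1.5W + 7) = (1.5)²·V(W) = 2.25·25 = 56.25

56.2500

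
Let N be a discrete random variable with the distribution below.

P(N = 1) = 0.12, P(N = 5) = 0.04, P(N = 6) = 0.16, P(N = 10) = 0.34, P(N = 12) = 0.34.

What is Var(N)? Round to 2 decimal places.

13.10

E[N] = (1)(0.12) + (5)(0.04) + (6)(0.16) + (10)(0.34) + (12)(0.34) = 8.76
E[N²] = (1)²(0.12) + (5)²(0.04) + (6)²(0.16) + (10)²(0.34) + (12)²(0.34) = 89.84
Var(N) = E[N²] − (E[N])² = 89.84 − (8.76)² = 13.1024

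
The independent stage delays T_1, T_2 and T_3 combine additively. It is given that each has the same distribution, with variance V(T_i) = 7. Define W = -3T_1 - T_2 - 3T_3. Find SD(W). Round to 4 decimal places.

11.5326

By independence, V(W) = (-3)²V(T_1) + (-1)²V(T_2) + (-3)²V(T_3)
= (-3)²·7 + (-1)²·7 + (-3)²·7 = 133
SD(W) = √133 ≈ 11.5326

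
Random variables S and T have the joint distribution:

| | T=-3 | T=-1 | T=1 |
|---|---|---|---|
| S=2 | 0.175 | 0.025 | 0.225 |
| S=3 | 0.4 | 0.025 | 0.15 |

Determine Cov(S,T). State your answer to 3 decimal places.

-0.270

E[S] = 2.575,  E[T] = -1.4
E[ST] = -3.875
Cov(S,T) = E[ST] − E[S]E[T] = -3.875 − (2.575)(-1.4) = -0.27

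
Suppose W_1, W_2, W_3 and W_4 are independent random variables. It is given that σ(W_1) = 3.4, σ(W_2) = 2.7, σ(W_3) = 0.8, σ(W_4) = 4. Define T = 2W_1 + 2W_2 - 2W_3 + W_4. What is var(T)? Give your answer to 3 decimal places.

93.960

var(W_1) = 11.56, var(W_2) = 7.29, var(W_3) = 0.64, var(W_4) = 16
By independence, var(T) = (2)²var(W_1) + (2)²var(W_2) + (-2)²var(W_3) + (1)²var(W_4)
= (2)²·11.56 + (2)²·7.29 + (-2)²·0.64 + (1)²·16 = 93.96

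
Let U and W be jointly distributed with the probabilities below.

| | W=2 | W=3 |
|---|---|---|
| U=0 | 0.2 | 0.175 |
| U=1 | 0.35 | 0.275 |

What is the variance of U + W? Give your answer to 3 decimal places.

E[U] = 0.625,  E[W] = 2.45,  E[UW] = 1.525
Var(U) = 0.625 − (0.625)² = 0.234375;  Var(W) = 6.25 − (2.45)² = 0.2475
Cov(U,W) = 1.525 − (0.625)(2.45) = -0.00625
Var(U + W) = (1)²·0.234375 + (1)²·0.2475 + 2·(1)·(1)·-0.00625 = 0.469375

0.469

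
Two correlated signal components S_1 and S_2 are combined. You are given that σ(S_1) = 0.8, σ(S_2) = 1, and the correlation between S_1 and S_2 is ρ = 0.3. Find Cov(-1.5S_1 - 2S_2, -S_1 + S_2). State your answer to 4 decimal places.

V(S_1) = (0.8)² = 0.64;  V(S_2) = (1)² = 1
Cov(S_1,S_2) = ρ·σ(S_1)·σ(S_2) = 0.3·0.8·1 = 0.24
Cov(-1.5S_1 - 2S_2, -S_1 + S_2) = (-1.5)(-1)V(S_1) + (-2)(1)V(S_2) + [(-1.5)(1) + (-2)(-1)]Cov(S_1,S_2)
= 1.5·0.64 + -2·1 + 0.5·0.24 = -0.92

-0.9200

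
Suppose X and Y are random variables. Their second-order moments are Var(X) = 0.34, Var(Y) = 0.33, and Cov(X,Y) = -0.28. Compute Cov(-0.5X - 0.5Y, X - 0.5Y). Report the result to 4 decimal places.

-0.0175

Cov(-0.5X - 0.5Y, X - 0.5Y) = (-0.5)(1)Var(X) + (-0.5)(-0.5)Var(Y) + [(-0.5)(-0.5) + (-0.5)(1)]Cov(X,Y)
= -0.5·0.34 + 0.25·0.33 + -0.25·-0.28 = -0.0175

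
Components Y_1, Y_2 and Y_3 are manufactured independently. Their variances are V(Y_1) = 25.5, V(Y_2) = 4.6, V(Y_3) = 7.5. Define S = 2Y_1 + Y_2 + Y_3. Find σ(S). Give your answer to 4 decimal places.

By independence, V(S) = (2)²V(Y_1) + (1)²V(Y_2) + (1)²V(Y_3)
= (2)²·25.5 + (1)²·4.6 + (1)²·7.5 = 114.1
σ(S) = √114.1 ≈ 10.6818

10.6818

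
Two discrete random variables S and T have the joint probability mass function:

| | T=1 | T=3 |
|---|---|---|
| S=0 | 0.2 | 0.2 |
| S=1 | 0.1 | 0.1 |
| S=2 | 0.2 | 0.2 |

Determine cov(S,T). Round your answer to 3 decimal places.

0.000

E[S] = 1,  E[T] = 2
E[ST] = 2
cov(S,T) = E[ST] − E[S]E[T] = 2 − (1)(2) = 0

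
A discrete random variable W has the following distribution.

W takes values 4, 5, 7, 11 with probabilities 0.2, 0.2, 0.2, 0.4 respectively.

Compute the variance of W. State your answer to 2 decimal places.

E[W] = (4)(0.2) + (5)(0.2) + (7)(0.2) + (11)(0.4) = 7.6
E[W²] = (4)²(0.2) + (5)²(0.2) + (7)²(0.2) + (11)²(0.4) = 66.4
Var(W) = E[W²] − (E[W])² = 66.4 − (7.6)² = 8.64

8.64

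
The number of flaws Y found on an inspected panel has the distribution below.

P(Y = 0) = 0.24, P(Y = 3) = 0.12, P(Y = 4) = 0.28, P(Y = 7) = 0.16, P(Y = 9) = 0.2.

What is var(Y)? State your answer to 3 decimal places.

E[Y] = (0)(0.24) + (3)(0.12) + (4)(0.28) + (7)(0.16) + (9)(0.2) = 4.4
E[Y²] = (0)²(0.24) + (3)²(0.12) + (4)²(0.28) + (7)²(0.16) + (9)²(0.2) = 29.6
var(Y) = E[Y²] − (E[Y])² = 29.6 − (4.4)² = 10.24

10.240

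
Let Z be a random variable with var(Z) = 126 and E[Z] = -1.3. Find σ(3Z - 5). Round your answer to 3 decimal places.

33.675

var(3Z - 5) = (3)²·126 = 1134
σ(3Z - 5) = √1134 ≈ 33.675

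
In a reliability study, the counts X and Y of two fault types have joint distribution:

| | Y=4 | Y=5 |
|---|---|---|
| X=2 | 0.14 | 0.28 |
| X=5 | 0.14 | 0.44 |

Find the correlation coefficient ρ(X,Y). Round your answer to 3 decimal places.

0.101

E[X] = 3.74,  E[Y] = 4.72
E[XY] = 17.72
Cov(X,Y) = E[XY] − E[X]E[Y] = 17.72 − (3.74)(4.72) = 0.0672
V(X) = 2.1924,  V(Y) = 0.2016
ρ = 0.0672 / √(2.1924·0.2016) ≈ 0.101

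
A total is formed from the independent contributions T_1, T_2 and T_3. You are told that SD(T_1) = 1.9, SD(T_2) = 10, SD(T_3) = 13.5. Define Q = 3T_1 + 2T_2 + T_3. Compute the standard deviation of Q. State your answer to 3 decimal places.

Var(T_1) = 3.61, Var(T_2) = 100, Var(T_3) = 182.25
By independence, Var(Q) = (3)²Var(T_1) + (2)²Var(T_2) + (1)²Var(T_3)
= (3)²·3.61 + (2)²·100 + (1)²·182.25 = 614.74
SD(Q) = √614.74 ≈ 24.794

24.794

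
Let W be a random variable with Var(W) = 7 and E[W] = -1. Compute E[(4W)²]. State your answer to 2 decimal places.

E[4W] = 4·-1 = -4
Var(4W) = (4)²·7 = 112
E[(4W)²] = Var((4W)) + (E[(4W)])² = 112 + (-4)² = 128

128.00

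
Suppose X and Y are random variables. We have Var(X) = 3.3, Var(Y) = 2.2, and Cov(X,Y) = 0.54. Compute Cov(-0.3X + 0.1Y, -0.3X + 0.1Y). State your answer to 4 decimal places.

Cov(-0.3X + 0.1Y, -0.3X + 0.1Y) = (-0.3)(-0.3)Var(X) + (0.1)(0.1)Var(Y) + [(-0.3)(0.1) + (0.1)(-0.3)]Cov(X,Y)
= 0.09·3.3 + 0.01·2.2 + -0.06·0.54 = 0.2866

0.2866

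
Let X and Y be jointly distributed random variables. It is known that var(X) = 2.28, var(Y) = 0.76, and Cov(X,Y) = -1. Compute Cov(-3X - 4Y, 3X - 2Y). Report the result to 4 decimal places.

Cov(-3X - 4Y, 3X - 2Y) = (-3)(3)var(X) + (-4)(-2)var(Y) + [(-3)(-2) + (-4)(3)]Cov(X,Y)
= -9·2.28 + 8·0.76 + -6·-1 = -8.44

-8.4400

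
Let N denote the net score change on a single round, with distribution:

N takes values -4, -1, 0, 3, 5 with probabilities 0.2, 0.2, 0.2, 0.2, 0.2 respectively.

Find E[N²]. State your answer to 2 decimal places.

E[N²] = (-4)²(0.2) + (-1)²(0.2) + (0)²(0.2) + (3)²(0.2) + (5)²(0.2) = 10.2

10.20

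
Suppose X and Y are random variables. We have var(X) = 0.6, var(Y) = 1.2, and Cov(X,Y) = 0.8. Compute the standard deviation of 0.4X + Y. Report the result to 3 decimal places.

var(0.4X + Y) = (0.4)²·var(X) + (1)²·var(Y) + 2·(0.4)·(1)·Cov(X,Y)
= 0.16·0.6 + 1·1.2 + 0.8·0.8 = 1.936
σ(0.4X + Y) = √1.936 ≈ 1.391

1.391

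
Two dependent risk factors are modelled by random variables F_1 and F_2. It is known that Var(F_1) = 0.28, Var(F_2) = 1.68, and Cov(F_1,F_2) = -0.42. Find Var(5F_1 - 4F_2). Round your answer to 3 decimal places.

50.680

Var(5F_1 - 4F_2) = (5)²·Var(F_1) + (-4)²·Var(F_2) + 2·(5)·(-4)·Cov(F_1,F_2)
= 25·0.28 + 16·1.68 + -40·-0.42 = 50.68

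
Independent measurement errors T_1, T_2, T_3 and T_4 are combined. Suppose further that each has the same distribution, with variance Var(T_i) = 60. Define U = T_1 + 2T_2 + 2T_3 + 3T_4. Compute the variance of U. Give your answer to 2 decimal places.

By independence, Var(U) = (1)²Var(T_1) + (2)²Var(T_2) + (2)²Var(T_3) + (3)²Var(T_4)
= (1)²·60 + (2)²·60 + (2)²·60 + (3)²·60 = 1080

1080.00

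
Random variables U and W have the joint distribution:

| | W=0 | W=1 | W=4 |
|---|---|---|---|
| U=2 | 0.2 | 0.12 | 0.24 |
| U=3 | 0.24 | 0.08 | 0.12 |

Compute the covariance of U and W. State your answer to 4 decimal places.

-0.1616

E[U] = 2.44,  E[W] = 1.64
E[UW] = 3.84
cov(U,W) = E[UW] − E[U]E[W] = 3.84 − (2.44)(1.64) = -0.1616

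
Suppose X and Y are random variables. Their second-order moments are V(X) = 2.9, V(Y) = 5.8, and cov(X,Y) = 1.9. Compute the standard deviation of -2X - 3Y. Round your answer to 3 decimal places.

9.306

V(-2X - 3Y) = (-2)²·V(X) + (-3)²·V(Y) + 2·(-2)·(-3)·cov(X,Y)
= 4·2.9 + 9·5.8 + 12·1.9 = 86.6
SD(-2X - 3Y) = √86.6 ≈ 9.306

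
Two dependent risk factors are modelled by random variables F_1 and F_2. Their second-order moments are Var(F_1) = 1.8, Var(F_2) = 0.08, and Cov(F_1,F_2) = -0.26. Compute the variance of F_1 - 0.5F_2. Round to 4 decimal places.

2.0800

Var(F_1 - 0.5F_2) = (1)²·Var(F_1) + (-0.5)²·Var(F_2) + 2·(1)·(-0.5)·Cov(F_1,F_2)
= 1·1.8 + 0.25·0.08 + -1·-0.26 = 2.08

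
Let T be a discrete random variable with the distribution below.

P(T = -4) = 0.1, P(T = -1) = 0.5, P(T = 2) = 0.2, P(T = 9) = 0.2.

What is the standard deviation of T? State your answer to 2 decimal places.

E[T] = (-4)(0.1) + (-1)(0.5) + (2)(0.2) + (9)(0.2) = 1.3
E[T²] = (-4)²(0.1) + (-1)²(0.5) + (2)²(0.2) + (9)²(0.2) = 19.1
var(T) = E[T²] − (E[T])² = 19.1 − (1.3)² = 17.41
SD(T) = √17.41 ≈ 4.17

4.17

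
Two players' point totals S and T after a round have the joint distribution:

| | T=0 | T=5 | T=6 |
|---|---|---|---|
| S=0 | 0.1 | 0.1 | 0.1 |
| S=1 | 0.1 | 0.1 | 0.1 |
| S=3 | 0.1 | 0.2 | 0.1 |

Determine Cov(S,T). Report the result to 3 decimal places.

E[S] = 1.5,  E[T] = 3.8
E[ST] = 5.9
Cov(S,T) = E[ST] − E[S]E[T] = 5.9 − (1.5)(3.8) = 0.2

0.200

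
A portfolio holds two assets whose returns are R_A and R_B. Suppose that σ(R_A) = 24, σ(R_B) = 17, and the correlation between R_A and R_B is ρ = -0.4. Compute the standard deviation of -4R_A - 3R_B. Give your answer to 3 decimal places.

88.883

V(R_A) = (24)² = 576;  V(R_B) = (17)² = 289
Cov(R_A,R_B) = ρ·σ(R_A)·σ(R_B) = -0.4·24·17 = -163.2
V(-4R_A - 3R_B) = (-4)²·V(R_A) + (-3)²·V(R_B) + 2·(-4)·(-3)·Cov(R_A,R_B)
= 16·576 + 9·289 + 24·-163.2 = 7900.2
σ(-4R_A - 3R_B) = √7900.2 ≈ 88.883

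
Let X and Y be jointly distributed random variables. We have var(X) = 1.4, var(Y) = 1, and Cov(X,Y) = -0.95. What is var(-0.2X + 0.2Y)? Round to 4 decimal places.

var(-0.2X + 0.2Y) = (-0.2)²·var(X) + (0.2)²·var(Y) + 2·(-0.2)·(0.2)·Cov(X,Y)
= 0.04·1.4 + 0.04·1 + -0.08·-0.95 = 0.172

0.1720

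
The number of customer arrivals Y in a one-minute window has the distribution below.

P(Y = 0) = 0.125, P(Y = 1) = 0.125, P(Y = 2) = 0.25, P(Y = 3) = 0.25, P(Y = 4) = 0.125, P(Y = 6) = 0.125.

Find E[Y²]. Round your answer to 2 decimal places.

E[Y²] = (0)²(0.125) + (1)²(0.125) + (2)²(0.25) + (3)²(0.25) + (4)²(0.125) + (6)²(0.125) = 9.875

9.88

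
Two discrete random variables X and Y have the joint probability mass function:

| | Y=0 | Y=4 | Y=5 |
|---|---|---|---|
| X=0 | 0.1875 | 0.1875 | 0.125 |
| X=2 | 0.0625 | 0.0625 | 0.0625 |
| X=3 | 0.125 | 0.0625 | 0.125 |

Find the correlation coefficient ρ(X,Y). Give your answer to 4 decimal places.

E[X] = 1.3125,  E[Y] = 2.8125
E[XY] = 3.75
Cov(X,Y) = E[XY] − E[X]E[Y] = 3.75 − (1.3125)(2.8125) = 0.05859375
Var(X) = 1.83984375,  Var(Y) = 4.90234375
ρ = 0.05859375 / √(1.83984375·4.90234375) ≈ 0.0195

0.0195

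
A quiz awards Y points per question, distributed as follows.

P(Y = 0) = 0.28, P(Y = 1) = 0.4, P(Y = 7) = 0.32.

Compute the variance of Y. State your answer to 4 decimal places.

E[Y] = (0)(0.28) + (1)(0.4) + (7)(0.32) = 2.64
E[Y²] = (0)²(0.28) + (1)²(0.4) + (7)²(0.32) = 16.08
var(Y) = E[Y²] − (E[Y])² = 16.08 − (2.64)² = 9.1104

9.1104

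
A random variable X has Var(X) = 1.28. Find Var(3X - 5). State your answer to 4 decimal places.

11.5200

Var(3X - 5) = (3)²·Var(X) = 9·1.28 = 11.52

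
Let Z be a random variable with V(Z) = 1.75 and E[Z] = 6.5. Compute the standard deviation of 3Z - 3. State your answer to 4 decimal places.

V(3Z - 3) = (3)²·1.75 = 15.75
sd(3Z - 3) = √15.75 ≈ 3.9686

3.9686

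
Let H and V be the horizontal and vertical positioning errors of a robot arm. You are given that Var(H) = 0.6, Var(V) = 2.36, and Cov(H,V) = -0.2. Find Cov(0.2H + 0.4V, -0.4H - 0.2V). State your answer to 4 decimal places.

-0.1968

Cov(0.2H + 0.4V, -0.4H - 0.2V) = (0.2)(-0.4)Var(H) + (0.4)(-0.2)Var(V) + [(0.2)(-0.2) + (0.4)(-0.4)]Cov(H,V)
= -0.08·0.6 + -0.08·2.36 + -0.2·-0.2 = -0.1968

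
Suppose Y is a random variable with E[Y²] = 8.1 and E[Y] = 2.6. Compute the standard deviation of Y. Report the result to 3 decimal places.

Var(Y) = 8.1 − (2.6)² = 1.34
σ(Y) = √1.34 ≈ 1.158

1.158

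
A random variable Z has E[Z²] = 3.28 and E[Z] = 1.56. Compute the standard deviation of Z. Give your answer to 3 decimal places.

Var(Z) = 3.28 − (1.56)² = 0.8464
SD(Z) = √0.8464 ≈ 0.920

0.920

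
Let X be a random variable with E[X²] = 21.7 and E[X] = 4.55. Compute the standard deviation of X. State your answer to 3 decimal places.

0.999

var(X) = 21.7 − (4.55)² = 0.9975
σ(X) = √0.9975 ≈ 0.999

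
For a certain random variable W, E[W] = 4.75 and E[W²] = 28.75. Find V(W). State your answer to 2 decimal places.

6.19

V(W) = 28.75 − (4.75)² = 6.1875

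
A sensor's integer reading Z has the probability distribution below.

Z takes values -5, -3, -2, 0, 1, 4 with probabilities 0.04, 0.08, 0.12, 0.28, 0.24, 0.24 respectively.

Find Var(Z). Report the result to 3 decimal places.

E[Z] = (-5)(0.04) + (-3)(0.08) + (-2)(0.12) + (0)(0.28) + (1)(0.24) + (4)(0.24) = 0.52
E[Z²] = (-5)²(0.04) + (-3)²(0.08) + (-2)²(0.12) + (0)²(0.28) + (1)²(0.24) + (4)²(0.24) = 6.28
Var(Z) = E[Z²] − (E[Z])² = 6.28 − (0.52)² = 6.0096

6.010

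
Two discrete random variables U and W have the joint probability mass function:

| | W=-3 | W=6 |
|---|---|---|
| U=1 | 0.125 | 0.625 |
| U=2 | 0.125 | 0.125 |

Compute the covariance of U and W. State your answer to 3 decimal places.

E[U] = 1.25,  E[W] = 3.75
E[UW] = 4.125
cov(U,W) = E[UW] − E[U]E[W] = 4.125 − (1.25)(3.75) = -0.5625

-0.563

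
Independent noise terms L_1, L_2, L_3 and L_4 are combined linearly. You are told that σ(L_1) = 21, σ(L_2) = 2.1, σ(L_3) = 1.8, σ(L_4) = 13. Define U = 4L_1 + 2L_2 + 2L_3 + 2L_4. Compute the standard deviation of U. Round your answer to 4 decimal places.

var(L_1) = 441, var(L_2) = 4.41, var(L_3) = 3.24, var(L_4) = 169
By independence, var(U) = (4)²var(L_1) + (2)²var(L_2) + (2)²var(L_3) + (2)²var(L_4)
= (4)²·441 + (2)²·4.41 + (2)²·3.24 + (2)²·169 = 7762.6
σ(U) = √7762.6 ≈ 88.1056

88.1056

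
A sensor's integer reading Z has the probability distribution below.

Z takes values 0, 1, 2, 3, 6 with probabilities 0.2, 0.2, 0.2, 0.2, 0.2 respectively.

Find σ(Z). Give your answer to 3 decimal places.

E[Z] = (0)(0.2) + (1)(0.2) + (2)(0.2) + (3)(0.2) + (6)(0.2) = 2.4
E[Z²] = (0)²(0.2) + (1)²(0.2) + (2)²(0.2) + (3)²(0.2) + (6)²(0.2) = 10
Var(Z) = E[Z²] − (E[Z])² = 10 − (2.4)² = 4.24
σ(Z) = √4.24 ≈ 2.059

2.059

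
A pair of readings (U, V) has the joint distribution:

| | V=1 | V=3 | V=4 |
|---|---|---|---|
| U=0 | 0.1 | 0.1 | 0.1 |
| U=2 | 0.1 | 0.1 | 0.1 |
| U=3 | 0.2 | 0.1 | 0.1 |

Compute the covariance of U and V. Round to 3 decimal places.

E[U] = 1.8,  E[V] = 2.5
E[UV] = 4.3
Cov(U,V) = E[UV] − E[U]E[V] = 4.3 − (1.8)(2.5) = -0.2

-0.200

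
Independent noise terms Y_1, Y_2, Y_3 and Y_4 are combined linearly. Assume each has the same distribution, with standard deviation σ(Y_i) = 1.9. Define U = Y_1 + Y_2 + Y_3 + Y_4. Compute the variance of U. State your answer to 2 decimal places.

Var(Y_i) = (1.9)² = 3.61
By independence, Var(U) = (1)²Var(Y_1) + (1)²Var(Y_2) + (1)²Var(Y_3) + (1)²Var(Y_4)
= (1)²·3.61 + (1)²·3.61 + (1)²·3.61 + (1)²·3.61 = 14.44

14.44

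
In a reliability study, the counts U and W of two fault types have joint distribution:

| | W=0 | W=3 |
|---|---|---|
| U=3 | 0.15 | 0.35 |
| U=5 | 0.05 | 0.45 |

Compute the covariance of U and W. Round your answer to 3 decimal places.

E[U] = 4,  E[W] = 2.4
E[UW] = 9.9
Cov(U,W) = E[UW] − E[U]E[W] = 9.9 − (4)(2.4) = 0.3

0.300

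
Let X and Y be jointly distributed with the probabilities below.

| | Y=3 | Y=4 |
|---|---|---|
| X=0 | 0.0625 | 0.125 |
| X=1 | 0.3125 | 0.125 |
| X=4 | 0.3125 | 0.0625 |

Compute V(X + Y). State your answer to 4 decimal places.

2.4375

E[X] = 1.9375,  E[Y] = 3.3125,  E[XY] = 6.1875
V(X) = 6.4375 − (1.9375)² = 2.68359375;  V(Y) = 11.1875 − (3.3125)² = 0.21484375
Cov(X,Y) = 6.1875 − (1.9375)(3.3125) = -0.23046875
V(X + Y) = (1)²·2.68359375 + (1)²·0.21484375 + 2·(1)·(1)·-0.23046875 = 2.4375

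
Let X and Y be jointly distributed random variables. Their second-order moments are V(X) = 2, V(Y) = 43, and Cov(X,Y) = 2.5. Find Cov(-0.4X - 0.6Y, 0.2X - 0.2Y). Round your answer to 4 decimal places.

4.9000

Cov(-0.4X - 0.6Y, 0.2X - 0.2Y) = (-0.4)(0.2)V(X) + (-0.6)(-0.2)V(Y) + [(-0.4)(-0.2) + (-0.6)(0.2)]Cov(X,Y)
= -0.08·2 + 0.12·43 + -0.04·2.5 = 4.9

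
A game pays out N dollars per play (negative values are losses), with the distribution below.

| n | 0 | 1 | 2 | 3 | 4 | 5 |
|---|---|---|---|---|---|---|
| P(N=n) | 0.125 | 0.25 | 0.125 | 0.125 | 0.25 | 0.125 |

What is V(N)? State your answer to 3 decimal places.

2.750

E[N] = (0)(0.125) + (1)(0.25) + (2)(0.125) + (3)(0.125) + (4)(0.25) + (5)(0.125) = 2.5
E[N²] = (0)²(0.125) + (1)²(0.25) + (2)²(0.125) + (3)²(0.125) + (4)²(0.25) + (5)²(0.125) = 9
V(N) = E[N²] − (E[N])² = 9 − (2.5)² = 2.75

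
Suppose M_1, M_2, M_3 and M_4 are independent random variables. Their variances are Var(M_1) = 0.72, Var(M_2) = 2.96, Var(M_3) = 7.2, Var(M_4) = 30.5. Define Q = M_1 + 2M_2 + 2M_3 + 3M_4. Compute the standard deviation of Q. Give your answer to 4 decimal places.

17.7725

By independence, Var(Q) = (1)²Var(M_1) + (2)²Var(M_2) + (2)²Var(M_3) + (3)²Var(M_4)
= (1)²·0.72 + (2)²·2.96 + (2)²·7.2 + (3)²·30.5 = 315.86
SD(Q) = √315.86 ≈ 17.7725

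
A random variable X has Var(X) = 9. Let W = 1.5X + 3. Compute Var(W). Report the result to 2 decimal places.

Var(1.5X + 3) = (1.5)²·Var(X) = 2.25·9 = 20.25

20.25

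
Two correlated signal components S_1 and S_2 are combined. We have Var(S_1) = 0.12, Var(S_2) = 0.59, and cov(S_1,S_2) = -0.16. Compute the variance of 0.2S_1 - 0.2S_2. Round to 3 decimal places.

0.041

Var(0.2S_1 - 0.2S_2) = (0.2)²·Var(S_1) + (-0.2)²·Var(S_2) + 2·(0.2)·(-0.2)·cov(S_1,S_2)
= 0.04·0.12 + 0.04·0.59 + -0.08·-0.16 = 0.0412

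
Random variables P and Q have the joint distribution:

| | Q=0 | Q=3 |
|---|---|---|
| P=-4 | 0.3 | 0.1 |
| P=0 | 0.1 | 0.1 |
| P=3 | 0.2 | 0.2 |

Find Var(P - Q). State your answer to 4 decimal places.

9.8400

E[P] = -0.4,  E[Q] = 1.2,  E[PQ] = 0.6
Var(P) = 10 − (-0.4)² = 9.84;  Var(Q) = 3.6 − (1.2)² = 2.16
Cov(P,Q) = 0.6 − (-0.4)(1.2) = 1.08
Var(P - Q) = (1)²·9.84 + (-1)²·2.16 + 2·(1)·(-1)·1.08 = 9.84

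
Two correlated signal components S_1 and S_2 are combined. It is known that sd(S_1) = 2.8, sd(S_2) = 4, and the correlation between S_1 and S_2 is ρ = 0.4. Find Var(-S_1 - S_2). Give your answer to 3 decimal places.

Var(S_1) = (2.8)² = 7.84;  Var(S_2) = (4)² = 16
cov(S_1,S_2) = ρ·sd(S_1)·sd(S_2) = 0.4·2.8·4 = 4.48
Var(-S_1 - S_2) = (-1)²·Var(S_1) + (-1)²·Var(S_2) + 2·(-1)·(-1)·cov(S_1,S_2)
= 1·7.84 + 1·16 + 2·4.48 = 32.8

32.800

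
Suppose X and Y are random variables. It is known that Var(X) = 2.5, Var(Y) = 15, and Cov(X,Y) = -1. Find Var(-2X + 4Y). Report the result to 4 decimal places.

266.0000

Var(-2X + 4Y) = (-2)²·Var(X) + (4)²·Var(Y) + 2·(-2)·(4)·Cov(X,Y)
= 4·2.5 + 16·15 + -16·-1 = 266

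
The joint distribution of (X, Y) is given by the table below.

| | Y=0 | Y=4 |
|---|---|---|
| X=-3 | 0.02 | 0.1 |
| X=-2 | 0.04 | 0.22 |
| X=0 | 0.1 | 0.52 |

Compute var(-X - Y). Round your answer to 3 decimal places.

3.490

E[X] = -0.88,  E[Y] = 3.36,  E[XY] = -2.96
var(X) = 2.12 − (-0.88)² = 1.3456;  var(Y) = 13.44 − (3.36)² = 2.1504
cov(X,Y) = -2.96 − (-0.88)(3.36) = -0.0032
var(-X - Y) = (-1)²·1.3456 + (-1)²·2.1504 + 2·(-1)·(-1)·-0.0032 = 3.4896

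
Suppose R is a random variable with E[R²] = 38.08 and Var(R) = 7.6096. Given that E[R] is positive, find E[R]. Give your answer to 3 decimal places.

5.520

(E[R])² = E[R²] − Var(R) = 38.08 − 7.6096 = 30.4704
E[R] = √30.4704 = 5.52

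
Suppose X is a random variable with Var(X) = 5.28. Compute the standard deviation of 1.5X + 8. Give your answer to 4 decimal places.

3.4467

Var(1.5X + 8) = (1.5)²·5.28 = 11.88
SD(1.5X + 8) = √11.88 ≈ 3.4467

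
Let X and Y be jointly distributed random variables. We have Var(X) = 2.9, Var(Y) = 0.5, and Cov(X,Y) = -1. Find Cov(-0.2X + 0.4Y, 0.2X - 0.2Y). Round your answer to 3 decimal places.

Cov(-0.2X + 0.4Y, 0.2X - 0.2Y) = (-0.2)(0.2)Var(X) + (0.4)(-0.2)Var(Y) + [(-0.2)(-0.2) + (0.4)(0.2)]Cov(X,Y)
= -0.04·2.9 + -0.08·0.5 + 0.12·-1 = -0.276

-0.276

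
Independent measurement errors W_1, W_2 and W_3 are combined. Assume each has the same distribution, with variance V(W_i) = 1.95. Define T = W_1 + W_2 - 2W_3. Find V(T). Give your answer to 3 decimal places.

By independence, V(T) = (1)²V(W_1) + (1)²V(W_2) + (-2)²V(W_3)
= (1)²·1.95 + (1)²·1.95 + (-2)²·1.95 = 11.7

11.700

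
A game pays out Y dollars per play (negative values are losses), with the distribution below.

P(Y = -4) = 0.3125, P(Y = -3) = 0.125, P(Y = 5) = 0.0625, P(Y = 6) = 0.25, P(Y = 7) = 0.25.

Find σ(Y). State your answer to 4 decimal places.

E[Y] = (-4)(0.3125) + (-3)(0.125) + (5)(0.0625) + (6)(0.25) + (7)(0.25) = 1.9375
E[Y²] = (-4)²(0.3125) + (-3)²(0.125) + (5)²(0.0625) + (6)²(0.25) + (7)²(0.25) = 28.9375
var(Y) = E[Y²] − (E[Y])² = 28.9375 − (1.9375)² = 25.18359375
σ(Y) = √25.18359375 ≈ 5.0183

5.0183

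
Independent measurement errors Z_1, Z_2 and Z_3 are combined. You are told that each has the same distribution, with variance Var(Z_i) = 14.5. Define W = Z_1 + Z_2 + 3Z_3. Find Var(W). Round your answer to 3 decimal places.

By independence, Var(W) = (1)²Var(Z_1) + (1)²Var(Z_2) + (3)²Var(Z_3)
= (1)²·14.5 + (1)²·14.5 + (3)²·14.5 = 159.5

159.500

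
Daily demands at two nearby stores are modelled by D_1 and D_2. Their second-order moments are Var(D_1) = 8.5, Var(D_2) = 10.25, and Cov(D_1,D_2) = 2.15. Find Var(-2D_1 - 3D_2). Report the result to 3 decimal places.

152.050

Var(-2D_1 - 3D_2) = (-2)²·Var(D_1) + (-3)²·Var(D_2) + 2·(-2)·(-3)·Cov(D_1,D_2)
= 4·8.5 + 9·10.25 + 12·2.15 = 152.05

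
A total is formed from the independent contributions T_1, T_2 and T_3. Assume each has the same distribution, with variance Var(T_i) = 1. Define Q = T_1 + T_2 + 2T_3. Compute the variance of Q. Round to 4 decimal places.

6.0000

By independence, Var(Q) = (1)²Var(T_1) + (1)²Var(T_2) + (2)²Var(T_3)
= (1)²·1 + (1)²·1 + (2)²·1 = 6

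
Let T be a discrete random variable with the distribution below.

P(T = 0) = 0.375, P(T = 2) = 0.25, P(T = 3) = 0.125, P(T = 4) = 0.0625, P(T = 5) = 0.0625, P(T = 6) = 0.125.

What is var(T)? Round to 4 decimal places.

4.4023

E[T] = (0)(0.375) + (2)(0.25) + (3)(0.125) + (4)(0.0625) + (5)(0.0625) + (6)(0.125) = 2.1875
E[T²] = (0)²(0.375) + (2)²(0.25) + (3)²(0.125) + (4)²(0.0625) + (5)²(0.0625) + (6)²(0.125) = 9.1875
var(T) = E[T²] − (E[T])² = 9.1875 − (2.1875)² = 4.40234375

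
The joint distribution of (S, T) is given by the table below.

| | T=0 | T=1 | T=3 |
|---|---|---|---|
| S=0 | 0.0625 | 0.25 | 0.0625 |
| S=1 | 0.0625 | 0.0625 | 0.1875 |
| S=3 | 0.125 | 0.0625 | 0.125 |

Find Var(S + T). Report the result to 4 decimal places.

3.1875

E[S] = 1.25,  E[T] = 1.5,  E[ST] = 1.9375
Var(S) = 3.125 − (1.25)² = 1.5625;  Var(T) = 3.75 − (1.5)² = 1.5
cov(S,T) = 1.9375 − (1.25)(1.5) = 0.0625
Var(S + T) = (1)²·1.5625 + (1)²·1.5 + 2·(1)·(1)·0.0625 = 3.1875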